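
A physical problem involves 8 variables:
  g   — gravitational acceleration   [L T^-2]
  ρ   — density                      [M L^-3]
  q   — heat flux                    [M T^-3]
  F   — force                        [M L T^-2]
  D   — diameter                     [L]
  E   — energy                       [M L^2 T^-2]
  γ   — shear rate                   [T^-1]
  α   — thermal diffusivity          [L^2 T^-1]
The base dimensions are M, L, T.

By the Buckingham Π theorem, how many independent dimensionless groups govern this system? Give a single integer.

5

Exponent matrix [M,L,T] × [g,ρ,q,F,D,E,γ,α]:
  M: [ 0  1  1  1  0  1  0  0]
  L: [ 1 -3  0  1  1  2  0  2]
  T: [-2  0 -3 -2  0 -2 -1 -1]
Echelon form has 3 nonzero rows (pivots: g,ρ,q)
Π count = n − r = 8 − 3 = 5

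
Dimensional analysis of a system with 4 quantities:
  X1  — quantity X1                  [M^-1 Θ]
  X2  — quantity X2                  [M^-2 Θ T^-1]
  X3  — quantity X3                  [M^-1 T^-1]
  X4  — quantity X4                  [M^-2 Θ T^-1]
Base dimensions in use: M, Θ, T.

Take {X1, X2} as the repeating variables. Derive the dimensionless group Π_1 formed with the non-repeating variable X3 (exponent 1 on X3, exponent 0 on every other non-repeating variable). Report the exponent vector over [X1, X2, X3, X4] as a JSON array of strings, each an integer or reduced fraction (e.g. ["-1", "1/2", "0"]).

Write exponents as rows M,Θ,T / cols X1,X2,X3,X4:
  M: [-1 -2 -1 -2]
  Θ: [ 1  1  0  1]
  T: [ 0 -1 -1 -1]
Row reduction gives pivot columns X1,X2; rank = 2
Pivot set = {X1,X2}, free = {X3,X4}
RREF:
  r0: [   1    0   -1    0]
  r1: [   0    1    1    1]
  r2: [   0    0    0    0]
Fix exponent of X3 at 1, X4 at 0; solve each RREF row for its pivot's exponent:
  r0: exp(X1) + (-1)·1 = 0 ⇒ exp(X1) = 1
  r1: exp(X2) + (1)·1 = 0 ⇒ exp(X2) = -1
Π_1 = X1 · X2^-1 · X3

["1", "-1", "1", "0"]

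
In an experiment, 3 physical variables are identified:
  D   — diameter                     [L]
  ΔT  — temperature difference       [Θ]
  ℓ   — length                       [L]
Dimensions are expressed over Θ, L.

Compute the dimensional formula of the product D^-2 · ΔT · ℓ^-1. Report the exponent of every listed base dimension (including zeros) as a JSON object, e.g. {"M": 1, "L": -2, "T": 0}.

{"Θ": 1, "L": -3}

Exponent matrix [Θ,L] × [D,ΔT,ℓ]:
  Θ: [ 0  1  0]
  L: [ 1  0  1]
  [Θ]: (-2)·0+(1)·1+(-1)·0 = 1
  [L]: (-2)·1+(1)·0+(-1)·1 = -3
⇒ Θ L^-3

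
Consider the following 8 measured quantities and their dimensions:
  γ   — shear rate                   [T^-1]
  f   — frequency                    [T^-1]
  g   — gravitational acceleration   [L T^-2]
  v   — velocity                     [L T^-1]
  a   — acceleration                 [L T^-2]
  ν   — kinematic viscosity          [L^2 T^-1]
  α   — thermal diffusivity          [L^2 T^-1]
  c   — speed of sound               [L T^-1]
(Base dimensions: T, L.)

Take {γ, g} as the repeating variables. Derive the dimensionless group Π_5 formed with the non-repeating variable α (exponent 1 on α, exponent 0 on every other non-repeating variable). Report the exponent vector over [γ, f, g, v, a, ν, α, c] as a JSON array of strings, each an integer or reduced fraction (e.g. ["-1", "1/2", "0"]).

["3", "0", "-2", "0", "0", "0", "1", "0"]

Dimensional matrix (T×L by γ×f×g×v×a×ν×α×c):
  T: [-1 -1 -2 -1 -2 -1 -1 -1]
  L: [ 0  0  1  1  1  2  2  1]
RREF → pivots at {γ,g} ⇒ r = 2
Pivot set = {γ,g}, free = {f,v,a,ν,α,c}
RREF:
  r0: [   1    1    0   -1    0   -3   -3   -1]
  r1: [   0    0    1    1    1    2    2    1]
Fix exponent of α at 1, f at 0, v at 0, a at 0, ν at 0, c at 0; solve each RREF row for its pivot's exponent:
  r0: exp(γ) + (-3)·1 = 0 ⇒ exp(γ) = 3
  r1: exp(g) + (2)·1 = 0 ⇒ exp(g) = -2
Π_5 = γ^3 · g^-2 · α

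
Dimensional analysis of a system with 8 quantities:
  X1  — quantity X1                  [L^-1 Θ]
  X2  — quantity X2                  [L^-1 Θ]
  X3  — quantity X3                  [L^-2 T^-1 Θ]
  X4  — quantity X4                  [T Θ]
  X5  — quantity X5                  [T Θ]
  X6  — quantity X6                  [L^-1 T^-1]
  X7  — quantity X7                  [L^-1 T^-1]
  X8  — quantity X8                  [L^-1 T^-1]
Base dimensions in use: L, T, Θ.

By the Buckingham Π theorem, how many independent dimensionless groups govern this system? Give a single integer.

6

Exponent matrix [L,T,Θ] × [X1,X2,X3,X4,X5,X6,X7,X8]:
  L: [-1 -1 -2  0  0 -1 -1 -1]
  T: [ 0  0 -1  1  1 -1 -1 -1]
  Θ: [ 1  1  1  1  1  0  0  0]
Echelon form has 2 nonzero rows (pivots: X1,X3)
8 vars − rank 2 = 6 Π groups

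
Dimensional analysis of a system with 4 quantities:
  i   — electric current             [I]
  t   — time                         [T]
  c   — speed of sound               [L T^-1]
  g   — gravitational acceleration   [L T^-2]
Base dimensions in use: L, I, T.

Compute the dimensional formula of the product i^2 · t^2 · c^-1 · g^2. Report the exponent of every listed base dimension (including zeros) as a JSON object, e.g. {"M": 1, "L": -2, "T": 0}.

Write exponents as rows L,I,T / cols i,t,c,g:
  L: [ 0  0  1  1]
  I: [ 1  0  0  0]
  T: [ 0  1 -1 -2]
  [L]: (2)·0+(2)·0+(-1)·1+(2)·1 = 1
  [I]: (2)·1+(2)·0+(-1)·0+(2)·0 = 2
  [T]: (2)·0+(2)·1+(-1)·-1+(2)·-2 = -1
⇒ L I^2 T^-1

{"L": 1, "I": 2, "T": -1}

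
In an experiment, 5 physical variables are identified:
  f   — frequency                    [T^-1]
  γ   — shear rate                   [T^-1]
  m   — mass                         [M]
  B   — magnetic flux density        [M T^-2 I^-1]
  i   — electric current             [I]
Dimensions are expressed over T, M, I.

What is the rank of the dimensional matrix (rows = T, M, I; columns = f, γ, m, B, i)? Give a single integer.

Write exponents as rows T,M,I / cols f,γ,m,B,i:
  T: [-1 -1  0 -2  0]
  M: [ 0  0  1  1  0]
  I: [ 0  0  0 -1  1]
Echelon form has 3 nonzero rows (pivots: f,m,B)

3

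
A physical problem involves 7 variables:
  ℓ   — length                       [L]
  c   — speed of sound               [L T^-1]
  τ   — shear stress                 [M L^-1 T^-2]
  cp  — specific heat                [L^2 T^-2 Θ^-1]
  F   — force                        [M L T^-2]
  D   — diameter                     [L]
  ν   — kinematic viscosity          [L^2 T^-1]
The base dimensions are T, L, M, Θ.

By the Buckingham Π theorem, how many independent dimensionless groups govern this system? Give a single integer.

Dimensional matrix (T×L×M×Θ by ℓ×c×τ×cp×F×D×ν):
  T: [ 0 -1 -2 -2 -2  0 -1]
  L: [ 1  1 -1  2  1  1  2]
  M: [ 0  0  1  0  1  0  0]
  Θ: [ 0  0  0 -1  0  0  0]
Echelon form has 4 nonzero rows (pivots: ℓ,c,τ,cp)
7 vars − rank 4 = 3 Π groups

3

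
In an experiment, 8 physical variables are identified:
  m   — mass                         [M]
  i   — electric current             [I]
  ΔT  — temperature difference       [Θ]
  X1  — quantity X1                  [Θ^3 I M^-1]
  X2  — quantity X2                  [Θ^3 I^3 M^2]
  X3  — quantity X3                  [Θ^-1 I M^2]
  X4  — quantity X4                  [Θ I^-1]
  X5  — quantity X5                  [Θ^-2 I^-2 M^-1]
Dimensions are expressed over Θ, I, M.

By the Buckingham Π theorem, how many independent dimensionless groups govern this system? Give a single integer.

5

Exponent matrix [Θ,I,M] × [m,i,ΔT,X1,X2,X3,X4,X5]:
  Θ: [ 0  0  1  3  3 -1  1 -2]
  I: [ 0  1  0  1  3  1 -1 -2]
  M: [ 1  0  0 -1  2  2  0 -1]
Echelon form has 3 nonzero rows (pivots: m,i,ΔT)
8 vars − rank 3 = 5 Π groups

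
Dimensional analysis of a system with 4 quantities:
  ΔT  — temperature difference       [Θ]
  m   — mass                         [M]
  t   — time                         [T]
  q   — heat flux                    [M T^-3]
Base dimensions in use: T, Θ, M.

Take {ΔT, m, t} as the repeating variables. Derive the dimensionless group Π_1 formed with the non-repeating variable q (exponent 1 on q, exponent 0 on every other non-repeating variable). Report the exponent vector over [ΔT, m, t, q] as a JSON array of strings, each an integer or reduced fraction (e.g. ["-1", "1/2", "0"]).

Exponent matrix [T,Θ,M] × [ΔT,m,t,q]:
  T: [ 0  0  1 -3]
  Θ: [ 1  0  0  0]
  M: [ 0  1  0  1]
RREF → pivots at {ΔT,m,t} ⇒ r = 3
Pivot set = {ΔT,m,t}, free = {q}
RREF:
  r0: [   1    0    0    0]
  r1: [   0    1    0    1]
  r2: [   0    0    1   -3]
Fix exponent of q at 1; solve each RREF row for its pivot's exponent:
  r0: exp(ΔT) + (0)·1 = 0 ⇒ exp(ΔT) = 0
  r1: exp(m) + (1)·1 = 0 ⇒ exp(m) = -1
  r2: exp(t) + (-3)·1 = 0 ⇒ exp(t) = 3
Π_1 = m^-1 · t^3 · q

["0", "-1", "3", "1"]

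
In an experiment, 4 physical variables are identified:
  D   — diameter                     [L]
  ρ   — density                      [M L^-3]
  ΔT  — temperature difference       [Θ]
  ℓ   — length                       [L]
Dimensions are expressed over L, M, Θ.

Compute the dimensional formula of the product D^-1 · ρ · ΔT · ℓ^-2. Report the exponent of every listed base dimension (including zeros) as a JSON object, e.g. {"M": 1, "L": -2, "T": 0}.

Write exponents as rows L,M,Θ / cols D,ρ,ΔT,ℓ:
  L: [ 1 -3  0  1]
  M: [ 0  1  0  0]
  Θ: [ 0  0  1  0]
  [L]: (-1)·1+(1)·-3+(1)·0+(-2)·1 = -6
  [M]: (-1)·0+(1)·1+(1)·0+(-2)·0 = 1
  [Θ]: (-1)·0+(1)·0+(1)·1+(-2)·0 = 1
⇒ L^-6 M Θ

{"L": -6, "M": 1, "Θ": 1}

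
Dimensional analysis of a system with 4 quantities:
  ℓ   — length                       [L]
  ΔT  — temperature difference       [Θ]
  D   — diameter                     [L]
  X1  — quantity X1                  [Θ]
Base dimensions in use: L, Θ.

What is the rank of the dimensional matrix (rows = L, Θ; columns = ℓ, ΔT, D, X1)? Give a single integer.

Dimensional matrix (L×Θ by ℓ×ΔT×D×X1):
  L: [ 1  0  1  0]
  Θ: [ 0  1  0  1]
Echelon form has 2 nonzero rows (pivots: ℓ,ΔT)

2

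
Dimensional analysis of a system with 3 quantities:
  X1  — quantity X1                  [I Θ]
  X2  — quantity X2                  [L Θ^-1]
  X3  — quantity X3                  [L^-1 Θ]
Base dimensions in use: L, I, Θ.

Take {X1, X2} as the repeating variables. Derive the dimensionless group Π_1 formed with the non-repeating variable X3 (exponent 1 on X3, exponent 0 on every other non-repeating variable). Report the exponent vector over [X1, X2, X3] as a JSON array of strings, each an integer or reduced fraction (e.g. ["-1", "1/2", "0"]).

["0", "1", "1"]

Dimensional matrix (L×I×Θ by X1×X2×X3):
  L: [ 0  1 -1]
  I: [ 1  0  0]
  Θ: [ 1 -1  1]
RREF → pivots at {X1,X2} ⇒ r = 2
Pivot set = {X1,X2}, free = {X3}
RREF:
  r0: [   1    0    0]
  r1: [   0    1   -1]
  r2: [   0    0    0]
Fix exponent of X3 at 1; solve each RREF row for its pivot's exponent:
  r0: exp(X1) + (0)·1 = 0 ⇒ exp(X1) = 0
  r1: exp(X2) + (-1)·1 = 0 ⇒ exp(X2) = 1
Π_1 = X2 · X3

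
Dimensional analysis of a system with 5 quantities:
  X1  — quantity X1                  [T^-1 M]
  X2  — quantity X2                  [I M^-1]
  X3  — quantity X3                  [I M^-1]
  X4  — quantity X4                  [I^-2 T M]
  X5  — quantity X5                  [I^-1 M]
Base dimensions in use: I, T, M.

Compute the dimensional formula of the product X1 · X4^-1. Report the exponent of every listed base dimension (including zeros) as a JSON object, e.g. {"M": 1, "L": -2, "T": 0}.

Write exponents as rows I,T,M / cols X1,X2,X3,X4,X5:
  I: [ 0  1  1 -2 -1]
  T: [-1  0  0  1  0]
  M: [ 1 -1 -1  1  1]
  [I]: (1)·0+(-1)·-2 = 2
  [T]: (1)·-1+(-1)·1 = -2
  [M]: (1)·1+(-1)·1 = 0
⇒ I^2 T^-2

{"I": 2, "T": -2, "M": 0}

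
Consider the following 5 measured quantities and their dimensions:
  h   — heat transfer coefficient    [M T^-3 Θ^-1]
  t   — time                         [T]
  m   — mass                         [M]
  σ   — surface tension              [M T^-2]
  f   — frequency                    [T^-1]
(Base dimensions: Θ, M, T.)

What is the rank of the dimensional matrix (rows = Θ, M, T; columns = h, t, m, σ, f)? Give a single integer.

Exponent matrix [Θ,M,T] × [h,t,m,σ,f]:
  Θ: [-1  0  0  0  0]
  M: [ 1  0  1  1  0]
  T: [-3  1  0 -2 -1]
Echelon form has 3 nonzero rows (pivots: h,t,m)

3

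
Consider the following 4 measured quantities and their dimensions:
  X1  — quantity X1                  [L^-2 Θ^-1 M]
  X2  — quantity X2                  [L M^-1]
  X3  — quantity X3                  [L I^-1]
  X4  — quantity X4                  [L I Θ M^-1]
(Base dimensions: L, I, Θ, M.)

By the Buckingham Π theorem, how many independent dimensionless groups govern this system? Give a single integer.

1

Exponent matrix [L,I,Θ,M] × [X1,X2,X3,X4]:
  L: [-2  1  1  1]
  I: [ 0  0 -1  1]
  Θ: [-1  0  0  1]
  M: [ 1 -1  0 -1]
RREF → pivots at {X1,X2,X3} ⇒ r = 3
Π count = n − r = 4 − 3 = 1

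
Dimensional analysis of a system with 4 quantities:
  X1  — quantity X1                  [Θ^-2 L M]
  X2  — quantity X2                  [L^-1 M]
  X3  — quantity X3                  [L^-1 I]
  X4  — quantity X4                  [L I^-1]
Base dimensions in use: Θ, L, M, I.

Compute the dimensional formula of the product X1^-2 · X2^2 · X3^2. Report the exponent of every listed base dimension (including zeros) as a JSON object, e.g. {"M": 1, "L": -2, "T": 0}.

{"Θ": 4, "L": -6, "M": 0, "I": 2}

Exponent matrix [Θ,L,M,I] × [X1,X2,X3,X4]:
  Θ: [-2  0  0  0]
  L: [ 1 -1 -1  1]
  M: [ 1  1  0  0]
  I: [ 0  0  1 -1]
  [Θ]: (-2)·-2+(2)·0+(2)·0 = 4
  [L]: (-2)·1+(2)·-1+(2)·-1 = -6
  [M]: (-2)·1+(2)·1+(2)·0 = 0
  [I]: (-2)·0+(2)·0+(2)·1 = 2
⇒ Θ^4 L^-6 I^2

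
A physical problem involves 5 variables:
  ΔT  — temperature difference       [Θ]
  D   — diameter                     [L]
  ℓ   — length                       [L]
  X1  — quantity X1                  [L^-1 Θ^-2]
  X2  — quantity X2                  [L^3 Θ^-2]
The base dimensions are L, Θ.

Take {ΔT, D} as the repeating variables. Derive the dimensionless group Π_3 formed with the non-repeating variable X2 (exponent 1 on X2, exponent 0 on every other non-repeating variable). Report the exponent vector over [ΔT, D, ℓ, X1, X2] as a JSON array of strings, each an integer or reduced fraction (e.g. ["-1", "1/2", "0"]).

["2", "-3", "0", "0", "1"]

Write exponents as rows L,Θ / cols ΔT,D,ℓ,X1,X2:
  L: [ 0  1  1 -1  3]
  Θ: [ 1  0  0 -2 -2]
Echelon form has 2 nonzero rows (pivots: ΔT,D)
Repeat: ΔT,D; free: ℓ,X1,X2
RREF:
  r0: [   1    0    0   -2   -2]
  r1: [   0    1    1   -1    3]
Fix exponent of X2 at 1, ℓ at 0, X1 at 0; solve each RREF row for its pivot's exponent:
  r0: exp(ΔT) + (-2)·1 = 0 ⇒ exp(ΔT) = 2
  r1: exp(D) + (3)·1 = 0 ⇒ exp(D) = -3
Π_3 = ΔT^2 · D^-3 · X2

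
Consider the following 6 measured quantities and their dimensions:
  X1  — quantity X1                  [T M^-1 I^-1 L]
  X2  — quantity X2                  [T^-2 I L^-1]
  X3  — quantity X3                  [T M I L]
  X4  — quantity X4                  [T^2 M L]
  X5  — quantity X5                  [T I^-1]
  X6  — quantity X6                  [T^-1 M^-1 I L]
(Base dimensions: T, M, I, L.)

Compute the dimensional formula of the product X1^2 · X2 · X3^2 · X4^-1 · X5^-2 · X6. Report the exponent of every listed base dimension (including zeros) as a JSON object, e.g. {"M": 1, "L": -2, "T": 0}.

{"T": -3, "M": -2, "I": 4, "L": 3}

Exponent matrix [T,M,I,L] × [X1,X2,X3,X4,X5,X6]:
  T: [ 1 -2  1  2  1 -1]
  M: [-1  0  1  1  0 -1]
  I: [-1  1  1  0 -1  1]
  L: [ 1 -1  1  1  0  1]
  [T]: (2)·1+(1)·-2+(2)·1+(-1)·2+(-2)·1+(1)·-1 = -3
  [M]: (2)·-1+(1)·0+(2)·1+(-1)·1+(-2)·0+(1)·-1 = -2
  [I]: (2)·-1+(1)·1+(2)·1+(-1)·0+(-2)·-1+(1)·1 = 4
  [L]: (2)·1+(1)·-1+(2)·1+(-1)·1+(-2)·0+(1)·1 = 3
⇒ T^-3 M^-2 I^4 L^3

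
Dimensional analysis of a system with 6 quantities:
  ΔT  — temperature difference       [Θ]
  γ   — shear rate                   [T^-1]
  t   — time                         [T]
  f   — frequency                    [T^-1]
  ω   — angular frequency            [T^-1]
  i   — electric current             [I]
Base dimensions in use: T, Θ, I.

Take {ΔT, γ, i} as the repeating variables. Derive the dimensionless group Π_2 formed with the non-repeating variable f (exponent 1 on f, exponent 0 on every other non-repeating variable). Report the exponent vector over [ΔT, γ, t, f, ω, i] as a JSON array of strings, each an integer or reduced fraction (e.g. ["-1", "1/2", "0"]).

["0", "-1", "0", "1", "0", "0"]

Exponent matrix [T,Θ,I] × [ΔT,γ,t,f,ω,i]:
  T: [ 0 -1  1 -1 -1  0]
  Θ: [ 1  0  0  0  0  0]
  I: [ 0  0  0  0  0  1]
Row reduction gives pivot columns ΔT,γ,i; rank = 3
Repeat: ΔT,γ,i; free: t,f,ω
RREF:
  r0: [   1    0    0    0    0    0]
  r1: [   0    1   -1    1    1    0]
  r2: [   0    0    0    0    0    1]
Fix exponent of f at 1, t at 0, ω at 0; solve each RREF row for its pivot's exponent:
  r0: exp(ΔT) + (0)·1 = 0 ⇒ exp(ΔT) = 0
  r1: exp(γ) + (1)·1 = 0 ⇒ exp(γ) = -1
  r2: exp(i) + (0)·1 = 0 ⇒ exp(i) = 0
Π_2 = γ^-1 · f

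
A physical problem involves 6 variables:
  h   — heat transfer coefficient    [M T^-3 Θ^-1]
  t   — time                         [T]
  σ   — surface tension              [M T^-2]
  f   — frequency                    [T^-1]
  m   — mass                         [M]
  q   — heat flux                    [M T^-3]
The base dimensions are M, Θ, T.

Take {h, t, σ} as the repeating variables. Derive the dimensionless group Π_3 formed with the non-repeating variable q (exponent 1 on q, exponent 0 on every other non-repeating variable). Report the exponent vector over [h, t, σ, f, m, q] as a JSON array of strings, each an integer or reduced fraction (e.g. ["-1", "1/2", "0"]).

Dimensional matrix (M×Θ×T by h×t×σ×f×m×q):
  M: [ 1  0  1  0  1  1]
  Θ: [-1  0  0  0  0  0]
  T: [-3  1 -2 -1  0 -3]
RREF → pivots at {h,t,σ} ⇒ r = 3
Pivot set = {h,t,σ}, free = {f,m,q}
RREF:
  r0: [   1    0    0    0    0    0]
  r1: [   0    1    0   -1    2   -1]
  r2: [   0    0    1    0    1    1]
Fix exponent of q at 1, f at 0, m at 0; solve each RREF row for its pivot's exponent:
  r0: exp(h) + (0)·1 = 0 ⇒ exp(h) = 0
  r1: exp(t) + (-1)·1 = 0 ⇒ exp(t) = 1
  r2: exp(σ) + (1)·1 = 0 ⇒ exp(σ) = -1
Π_3 = t · σ^-1 · q

["0", "1", "-1", "0", "0", "1"]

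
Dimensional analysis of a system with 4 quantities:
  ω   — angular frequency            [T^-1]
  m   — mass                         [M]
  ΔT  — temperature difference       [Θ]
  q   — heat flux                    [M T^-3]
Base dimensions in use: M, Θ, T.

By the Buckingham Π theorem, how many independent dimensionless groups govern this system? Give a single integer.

Write exponents as rows M,Θ,T / cols ω,m,ΔT,q:
  M: [ 0  1  0  1]
  Θ: [ 0  0  1  0]
  T: [-1  0  0 -3]
Row reduction gives pivot columns ω,m,ΔT; rank = 3
Π count = n − r = 4 − 3 = 1

1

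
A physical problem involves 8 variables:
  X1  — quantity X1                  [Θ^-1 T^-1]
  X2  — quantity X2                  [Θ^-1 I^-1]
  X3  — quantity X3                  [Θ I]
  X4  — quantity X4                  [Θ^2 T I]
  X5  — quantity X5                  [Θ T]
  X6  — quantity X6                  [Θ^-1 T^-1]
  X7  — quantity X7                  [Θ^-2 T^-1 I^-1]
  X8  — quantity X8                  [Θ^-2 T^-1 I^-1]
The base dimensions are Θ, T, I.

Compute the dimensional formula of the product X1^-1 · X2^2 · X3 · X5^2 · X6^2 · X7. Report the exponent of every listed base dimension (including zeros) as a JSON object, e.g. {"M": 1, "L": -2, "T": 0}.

{"Θ": -2, "T": 0, "I": -2}

Dimensional matrix (Θ×T×I by X1×X2×X3×X4×X5×X6×X7×X8):
  Θ: [-1 -1  1  2  1 -1 -2 -2]
  T: [-1  0  0  1  1 -1 -1 -1]
  I: [ 0 -1  1  1  0  0 -1 -1]
  [Θ]: (-1)·-1+(2)·-1+(1)·1+(2)·1+(2)·-1+(1)·-2 = -2
  [T]: (-1)·-1+(2)·0+(1)·0+(2)·1+(2)·-1+(1)·-1 = 0
  [I]: (-1)·0+(2)·-1+(1)·1+(2)·0+(2)·0+(1)·-1 = -2
⇒ Θ^-2 I^-2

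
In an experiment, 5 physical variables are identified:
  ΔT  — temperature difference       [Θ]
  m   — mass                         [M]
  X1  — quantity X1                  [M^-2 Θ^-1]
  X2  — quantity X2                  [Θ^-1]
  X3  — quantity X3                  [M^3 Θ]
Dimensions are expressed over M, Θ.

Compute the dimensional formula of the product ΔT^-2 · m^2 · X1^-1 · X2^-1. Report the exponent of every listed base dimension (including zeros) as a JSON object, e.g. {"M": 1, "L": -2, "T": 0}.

Write exponents as rows M,Θ / cols ΔT,m,X1,X2,X3:
  M: [ 0  1 -2  0  3]
  Θ: [ 1  0 -1 -1  1]
  [M]: (-2)·0+(2)·1+(-1)·-2+(-1)·0 = 4
  [Θ]: (-2)·1+(2)·0+(-1)·-1+(-1)·-1 = 0
⇒ M^4

{"M": 4, "Θ": 0}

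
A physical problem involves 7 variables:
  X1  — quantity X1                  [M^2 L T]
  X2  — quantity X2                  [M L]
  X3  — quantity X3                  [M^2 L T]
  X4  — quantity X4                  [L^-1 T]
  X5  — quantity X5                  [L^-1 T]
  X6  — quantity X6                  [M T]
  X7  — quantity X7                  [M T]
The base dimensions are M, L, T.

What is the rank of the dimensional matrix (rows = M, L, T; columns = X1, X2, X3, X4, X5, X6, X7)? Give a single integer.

Exponent matrix [M,L,T] × [X1,X2,X3,X4,X5,X6,X7]:
  M: [ 2  1  2  0  0  1  1]
  L: [ 1  1  1 -1 -1  0  0]
  T: [ 1  0  1  1  1  1  1]
RREF → pivots at {X1,X2} ⇒ r = 2

2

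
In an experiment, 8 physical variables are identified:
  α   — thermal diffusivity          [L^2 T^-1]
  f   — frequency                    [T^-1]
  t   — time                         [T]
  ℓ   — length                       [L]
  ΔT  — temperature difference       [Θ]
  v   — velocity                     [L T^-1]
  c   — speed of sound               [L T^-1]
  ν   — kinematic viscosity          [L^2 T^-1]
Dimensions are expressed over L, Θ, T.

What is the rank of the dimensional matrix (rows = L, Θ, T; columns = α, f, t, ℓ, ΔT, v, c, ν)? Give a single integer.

3

Write exponents as rows L,Θ,T / cols α,f,t,ℓ,ΔT,v,c,ν:
  L: [ 2  0  0  1  0  1  1  2]
  Θ: [ 0  0  0  0  1  0  0  0]
  T: [-1 -1  1  0  0 -1 -1 -1]
Row reduction gives pivot columns α,f,ΔT; rank = 3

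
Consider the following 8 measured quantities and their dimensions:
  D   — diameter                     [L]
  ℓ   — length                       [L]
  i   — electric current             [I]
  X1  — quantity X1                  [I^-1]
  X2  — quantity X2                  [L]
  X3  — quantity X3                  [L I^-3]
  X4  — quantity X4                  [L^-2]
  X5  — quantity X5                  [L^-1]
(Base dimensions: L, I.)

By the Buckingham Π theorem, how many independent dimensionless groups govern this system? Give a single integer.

6

Write exponents as rows L,I / cols D,ℓ,i,X1,X2,X3,X4,X5:
  L: [ 1  1  0  0  1  1 -2 -1]
  I: [ 0  0  1 -1  0 -3  0  0]
Row reduction gives pivot columns D,i; rank = 2
8 vars − rank 2 = 6 Π groups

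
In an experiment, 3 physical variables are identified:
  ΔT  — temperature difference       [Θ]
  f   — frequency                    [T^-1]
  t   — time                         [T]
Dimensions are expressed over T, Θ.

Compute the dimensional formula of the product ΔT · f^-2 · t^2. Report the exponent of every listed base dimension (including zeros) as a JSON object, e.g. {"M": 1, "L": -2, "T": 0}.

{"T": 4, "Θ": 1}

Write exponents as rows T,Θ / cols ΔT,f,t:
  T: [ 0 -1  1]
  Θ: [ 1  0  0]
  [T]: (1)·0+(-2)·-1+(2)·1 = 4
  [Θ]: (1)·1+(-2)·0+(2)·0 = 1
⇒ T^4 Θ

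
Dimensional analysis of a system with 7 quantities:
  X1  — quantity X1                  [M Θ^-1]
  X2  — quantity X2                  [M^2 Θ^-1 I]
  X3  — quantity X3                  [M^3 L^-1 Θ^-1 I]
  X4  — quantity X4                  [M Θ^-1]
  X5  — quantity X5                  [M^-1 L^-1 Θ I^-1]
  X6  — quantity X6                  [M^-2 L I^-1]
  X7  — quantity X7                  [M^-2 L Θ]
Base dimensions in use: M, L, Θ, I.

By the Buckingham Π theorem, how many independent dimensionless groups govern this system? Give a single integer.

Exponent matrix [M,L,Θ,I] × [X1,X2,X3,X4,X5,X6,X7]:
  M: [ 1  2  3  1 -1 -2 -2]
  L: [ 0  0 -1  0 -1  1  1]
  Θ: [-1 -1 -1 -1  1  0  1]
  I: [ 0  1  1  0 -1 -1  0]
Echelon form has 3 nonzero rows (pivots: X1,X2,X3)
7 vars − rank 3 = 4 Π groups

4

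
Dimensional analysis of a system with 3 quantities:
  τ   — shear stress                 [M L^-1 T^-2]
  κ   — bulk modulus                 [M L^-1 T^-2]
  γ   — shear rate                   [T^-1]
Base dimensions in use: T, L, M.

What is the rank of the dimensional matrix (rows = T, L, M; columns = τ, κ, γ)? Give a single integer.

Dimensional matrix (T×L×M by τ×κ×γ):
  T: [-2 -2 -1]
  L: [-1 -1  0]
  M: [ 1  1  0]
RREF → pivots at {τ,γ} ⇒ r = 2

2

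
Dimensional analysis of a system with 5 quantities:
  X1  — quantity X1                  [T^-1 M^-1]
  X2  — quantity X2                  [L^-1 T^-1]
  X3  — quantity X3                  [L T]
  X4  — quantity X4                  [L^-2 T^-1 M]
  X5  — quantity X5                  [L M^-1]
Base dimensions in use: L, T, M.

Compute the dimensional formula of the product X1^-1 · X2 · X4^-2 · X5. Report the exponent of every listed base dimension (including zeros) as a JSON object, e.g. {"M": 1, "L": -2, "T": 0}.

Write exponents as rows L,T,M / cols X1,X2,X3,X4,X5:
  L: [ 0 -1  1 -2  1]
  T: [-1 -1  1 -1  0]
  M: [-1  0  0  1 -1]
  [L]: (-1)·0+(1)·-1+(-2)·-2+(1)·1 = 4
  [T]: (-1)·-1+(1)·-1+(-2)·-1+(1)·0 = 2
  [M]: (-1)·-1+(1)·0+(-2)·1+(1)·-1 = -2
⇒ L^4 T^2 M^-2

{"L": 4, "T": 2, "M": -2}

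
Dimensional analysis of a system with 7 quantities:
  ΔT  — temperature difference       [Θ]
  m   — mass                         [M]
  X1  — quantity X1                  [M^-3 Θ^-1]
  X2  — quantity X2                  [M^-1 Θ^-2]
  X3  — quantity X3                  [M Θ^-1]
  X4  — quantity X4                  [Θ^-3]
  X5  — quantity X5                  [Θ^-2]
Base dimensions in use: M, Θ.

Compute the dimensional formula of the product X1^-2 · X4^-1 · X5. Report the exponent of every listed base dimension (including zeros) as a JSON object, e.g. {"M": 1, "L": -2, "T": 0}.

Dimensional matrix (M×Θ by ΔT×m×X1×X2×X3×X4×X5):
  M: [ 0  1 -3 -1  1  0  0]
  Θ: [ 1  0 -1 -2 -1 -3 -2]
  [M]: (-2)·-3+(-1)·0+(1)·0 = 6
  [Θ]: (-2)·-1+(-1)·-3+(1)·-2 = 3
⇒ M^6 Θ^3

{"M": 6, "Θ": 3}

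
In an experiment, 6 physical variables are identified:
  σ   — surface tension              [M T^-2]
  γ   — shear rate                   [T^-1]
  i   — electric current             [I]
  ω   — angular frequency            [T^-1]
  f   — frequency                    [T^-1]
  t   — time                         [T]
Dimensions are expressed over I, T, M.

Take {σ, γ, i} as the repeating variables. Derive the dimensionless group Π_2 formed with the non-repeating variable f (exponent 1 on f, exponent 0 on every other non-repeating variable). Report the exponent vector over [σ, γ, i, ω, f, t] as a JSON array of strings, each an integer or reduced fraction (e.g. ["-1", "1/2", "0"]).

Dimensional matrix (I×T×M by σ×γ×i×ω×f×t):
  I: [ 0  0  1  0  0  0]
  T: [-2 -1  0 -1 -1  1]
  M: [ 1  0  0  0  0  0]
Row reduction gives pivot columns σ,γ,i; rank = 3
Repeat: σ,γ,i; free: ω,f,t
RREF:
  r0: [   1    0    0    0    0    0]
  r1: [   0    1    0    1    1   -1]
  r2: [   0    0    1    0    0    0]
Fix exponent of f at 1, ω at 0, t at 0; solve each RREF row for its pivot's exponent:
  r0: exp(σ) + (0)·1 = 0 ⇒ exp(σ) = 0
  r1: exp(γ) + (1)·1 = 0 ⇒ exp(γ) = -1
  r2: exp(i) + (0)·1 = 0 ⇒ exp(i) = 0
Π_2 = γ^-1 · f

["0", "-1", "0", "0", "1", "0"]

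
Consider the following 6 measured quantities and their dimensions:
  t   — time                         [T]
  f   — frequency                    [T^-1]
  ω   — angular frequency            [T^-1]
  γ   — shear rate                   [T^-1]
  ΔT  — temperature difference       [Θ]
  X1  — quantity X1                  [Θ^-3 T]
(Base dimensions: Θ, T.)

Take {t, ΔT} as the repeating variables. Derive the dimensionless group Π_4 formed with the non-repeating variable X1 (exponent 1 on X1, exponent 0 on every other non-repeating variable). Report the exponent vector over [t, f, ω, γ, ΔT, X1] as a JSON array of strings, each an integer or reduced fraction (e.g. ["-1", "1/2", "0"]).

["-1", "0", "0", "0", "3", "1"]

Write exponents as rows Θ,T / cols t,f,ω,γ,ΔT,X1:
  Θ: [ 0  0  0  0  1 -3]
  T: [ 1 -1 -1 -1  0  1]
RREF → pivots at {t,ΔT} ⇒ r = 2
Pivot set = {t,ΔT}, free = {f,ω,γ,X1}
RREF:
  r0: [   1   -1   -1   -1    0    1]
  r1: [   0    0    0    0    1   -3]
Fix exponent of X1 at 1, f at 0, ω at 0, γ at 0; solve each RREF row for its pivot's exponent:
  r0: exp(t) + (1)·1 = 0 ⇒ exp(t) = -1
  r1: exp(ΔT) + (-3)·1 = 0 ⇒ exp(ΔT) = 3
Π_4 = t^-1 · ΔT^3 · X1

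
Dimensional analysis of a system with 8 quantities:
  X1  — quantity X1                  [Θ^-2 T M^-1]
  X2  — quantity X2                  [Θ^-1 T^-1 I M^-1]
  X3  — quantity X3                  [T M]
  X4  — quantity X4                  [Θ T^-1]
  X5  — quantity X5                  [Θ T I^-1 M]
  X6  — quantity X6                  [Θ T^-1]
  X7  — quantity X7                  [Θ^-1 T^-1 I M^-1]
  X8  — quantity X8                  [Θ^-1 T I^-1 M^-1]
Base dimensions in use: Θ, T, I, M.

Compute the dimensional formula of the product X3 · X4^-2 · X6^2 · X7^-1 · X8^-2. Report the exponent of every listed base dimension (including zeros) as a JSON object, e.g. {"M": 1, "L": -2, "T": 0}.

{"Θ": 3, "T": 0, "I": 1, "M": 4}

Exponent matrix [Θ,T,I,M] × [X1,X2,X3,X4,X5,X6,X7,X8]:
  Θ: [-2 -1  0  1  1  1 -1 -1]
  T: [ 1 -1  1 -1  1 -1 -1  1]
  I: [ 0  1  0  0 -1  0  1 -1]
  M: [-1 -1  1  0  1  0 -1 -1]
  [Θ]: (1)·0+(-2)·1+(2)·1+(-1)·-1+(-2)·-1 = 3
  [T]: (1)·1+(-2)·-1+(2)·-1+(-1)·-1+(-2)·1 = 0
  [I]: (1)·0+(-2)·0+(2)·0+(-1)·1+(-2)·-1 = 1
  [M]: (1)·1+(-2)·0+(2)·0+(-1)·-1+(-2)·-1 = 4
⇒ Θ^3 I M^4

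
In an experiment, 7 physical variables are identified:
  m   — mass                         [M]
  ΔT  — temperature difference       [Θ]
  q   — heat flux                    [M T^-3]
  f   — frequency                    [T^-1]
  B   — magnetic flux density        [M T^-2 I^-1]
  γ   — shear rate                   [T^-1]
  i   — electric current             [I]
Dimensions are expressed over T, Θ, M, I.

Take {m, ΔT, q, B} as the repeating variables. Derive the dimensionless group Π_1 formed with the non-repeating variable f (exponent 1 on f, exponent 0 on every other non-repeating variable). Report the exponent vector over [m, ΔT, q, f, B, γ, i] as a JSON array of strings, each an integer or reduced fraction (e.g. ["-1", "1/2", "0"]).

Exponent matrix [T,Θ,M,I] × [m,ΔT,q,f,B,γ,i]:
  T: [ 0  0 -3 -1 -2 -1  0]
  Θ: [ 0  1  0  0  0  0  0]
  M: [ 1  0  1  0  1  0  0]
  I: [ 0  0  0  0 -1  0  1]
RREF → pivots at {m,ΔT,q,B} ⇒ r = 4
Repeat: m,ΔT,q,B; free: f,γ,i
RREF:
  r0: [   1    0    0 -1/3    0 -1/3  1/3]
  r1: [   0    1    0    0    0    0    0]
  r2: [   0    0    1  1/3    0  1/3  2/3]
  r3: [   0    0    0    0    1    0   -1]
Fix exponent of f at 1, γ at 0, i at 0; solve each RREF row for its pivot's exponent:
  r0: exp(m) + (-1/3)·1 = 0 ⇒ exp(m) = 1/3
  r1: exp(ΔT) + (0)·1 = 0 ⇒ exp(ΔT) = 0
  r2: exp(q) + (1/3)·1 = 0 ⇒ exp(q) = -1/3
  r3: exp(B) + (0)·1 = 0 ⇒ exp(B) = 0
Π_1 = m^(1/3) · q^(-1/3) · f

["1/3", "0", "-1/3", "1", "0", "0", "0"]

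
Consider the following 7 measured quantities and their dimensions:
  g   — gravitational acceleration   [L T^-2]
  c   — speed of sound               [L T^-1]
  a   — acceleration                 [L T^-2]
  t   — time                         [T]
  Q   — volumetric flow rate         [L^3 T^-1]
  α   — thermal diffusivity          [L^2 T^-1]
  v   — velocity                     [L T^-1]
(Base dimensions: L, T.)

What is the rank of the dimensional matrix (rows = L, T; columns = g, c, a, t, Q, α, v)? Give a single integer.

Write exponents as rows L,T / cols g,c,a,t,Q,α,v:
  L: [ 1  1  1  0  3  2  1]
  T: [-2 -1 -2  1 -1 -1 -1]
Row reduction gives pivot columns g,c; rank = 2

2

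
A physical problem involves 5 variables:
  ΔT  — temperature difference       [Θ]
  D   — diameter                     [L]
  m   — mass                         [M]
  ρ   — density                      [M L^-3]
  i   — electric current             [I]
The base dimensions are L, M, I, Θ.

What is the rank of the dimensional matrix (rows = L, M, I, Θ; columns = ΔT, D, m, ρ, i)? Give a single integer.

4

Exponent matrix [L,M,I,Θ] × [ΔT,D,m,ρ,i]:
  L: [ 0  1  0 -3  0]
  M: [ 0  0  1  1  0]
  I: [ 0  0  0  0  1]
  Θ: [ 1  0  0  0  0]
Row reduction gives pivot columns ΔT,D,m,i; rank = 4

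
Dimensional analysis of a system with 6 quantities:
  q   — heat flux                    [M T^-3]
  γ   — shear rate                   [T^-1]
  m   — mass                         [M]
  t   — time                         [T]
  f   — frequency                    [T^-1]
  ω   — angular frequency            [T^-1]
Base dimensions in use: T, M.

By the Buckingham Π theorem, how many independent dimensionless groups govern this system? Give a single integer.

4

Exponent matrix [T,M] × [q,γ,m,t,f,ω]:
  T: [-3 -1  0  1 -1 -1]
  M: [ 1  0  1  0  0  0]
RREF → pivots at {q,γ} ⇒ r = 2
n=6, r=2 ⇒ 4 dimensionless groups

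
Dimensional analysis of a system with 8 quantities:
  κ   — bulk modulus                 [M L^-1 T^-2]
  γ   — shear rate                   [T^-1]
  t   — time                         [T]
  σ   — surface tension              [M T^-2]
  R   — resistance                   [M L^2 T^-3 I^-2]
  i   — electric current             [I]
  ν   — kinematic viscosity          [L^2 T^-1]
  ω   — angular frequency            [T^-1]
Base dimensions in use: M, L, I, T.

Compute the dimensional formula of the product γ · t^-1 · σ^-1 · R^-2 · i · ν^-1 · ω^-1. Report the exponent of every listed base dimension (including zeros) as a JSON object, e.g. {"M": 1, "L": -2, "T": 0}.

Exponent matrix [M,L,I,T] × [κ,γ,t,σ,R,i,ν,ω]:
  M: [ 1  0  0  1  1  0  0  0]
  L: [-1  0  0  0  2  0  2  0]
  I: [ 0  0  0  0 -2  1  0  0]
  T: [-2 -1  1 -2 -3  0 -1 -1]
  [M]: (1)·0+(-1)·0+(-1)·1+(-2)·1+(1)·0+(-1)·0+(-1)·0 = -3
  [L]: (1)·0+(-1)·0+(-1)·0+(-2)·2+(1)·0+(-1)·2+(-1)·0 = -6
  [I]: (1)·0+(-1)·0+(-1)·0+(-2)·-2+(1)·1+(-1)·0+(-1)·0 = 5
  [T]: (1)·-1+(-1)·1+(-1)·-2+(-2)·-3+(1)·0+(-1)·-1+(-1)·-1 = 8
⇒ M^-3 L^-6 I^5 T^8

{"M": -3, "L": -6, "I": 5, "T": 8}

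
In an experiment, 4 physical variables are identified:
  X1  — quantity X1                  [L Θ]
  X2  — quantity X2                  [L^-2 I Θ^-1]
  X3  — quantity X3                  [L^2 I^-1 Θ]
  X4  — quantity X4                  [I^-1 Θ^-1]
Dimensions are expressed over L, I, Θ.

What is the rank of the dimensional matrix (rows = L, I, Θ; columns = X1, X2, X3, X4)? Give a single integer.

Exponent matrix [L,I,Θ] × [X1,X2,X3,X4]:
  L: [ 1 -2  2  0]
  I: [ 0  1 -1 -1]
  Θ: [ 1 -1  1 -1]
RREF → pivots at {X1,X2} ⇒ r = 2

2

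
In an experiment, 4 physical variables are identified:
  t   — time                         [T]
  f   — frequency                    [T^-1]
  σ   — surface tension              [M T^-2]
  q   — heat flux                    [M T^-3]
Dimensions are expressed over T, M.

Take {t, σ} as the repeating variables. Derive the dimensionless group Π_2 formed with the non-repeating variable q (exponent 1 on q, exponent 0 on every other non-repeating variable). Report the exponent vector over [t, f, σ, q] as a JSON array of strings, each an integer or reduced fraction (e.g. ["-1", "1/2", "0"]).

["1", "0", "-1", "1"]

Exponent matrix [T,M] × [t,f,σ,q]:
  T: [ 1 -1 -2 -3]
  M: [ 0  0  1  1]
Row reduction gives pivot columns t,σ; rank = 2
Repeat: t,σ; free: f,q
RREF:
  r0: [   1   -1    0   -1]
  r1: [   0    0    1    1]
Fix exponent of q at 1, f at 0; solve each RREF row for its pivot's exponent:
  r0: exp(t) + (-1)·1 = 0 ⇒ exp(t) = 1
  r1: exp(σ) + (1)·1 = 0 ⇒ exp(σ) = -1
Π_2 = t · σ^-1 · q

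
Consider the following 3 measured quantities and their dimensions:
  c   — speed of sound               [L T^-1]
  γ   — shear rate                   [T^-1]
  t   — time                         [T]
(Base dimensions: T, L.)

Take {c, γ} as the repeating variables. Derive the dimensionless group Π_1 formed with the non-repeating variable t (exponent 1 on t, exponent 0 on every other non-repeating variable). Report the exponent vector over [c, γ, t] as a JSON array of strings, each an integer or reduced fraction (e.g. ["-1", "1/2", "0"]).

Dimensional matrix (T×L by c×γ×t):
  T: [-1 -1  1]
  L: [ 1  0  0]
Row reduction gives pivot columns c,γ; rank = 2
Pivot set = {c,γ}, free = {t}
RREF:
  r0: [   1    0    0]
  r1: [   0    1   -1]
Fix exponent of t at 1; solve each RREF row for its pivot's exponent:
  r0: exp(c) + (0)·1 = 0 ⇒ exp(c) = 0
  r1: exp(γ) + (-1)·1 = 0 ⇒ exp(γ) = 1
Π_1 = γ · t

["0", "1", "1"]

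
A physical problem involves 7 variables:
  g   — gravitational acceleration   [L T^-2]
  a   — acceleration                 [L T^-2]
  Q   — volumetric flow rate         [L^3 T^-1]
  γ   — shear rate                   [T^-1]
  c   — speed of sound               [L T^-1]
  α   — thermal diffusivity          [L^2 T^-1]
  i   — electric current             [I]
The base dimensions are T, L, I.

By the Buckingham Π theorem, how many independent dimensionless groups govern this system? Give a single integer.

4

Dimensional matrix (T×L×I by g×a×Q×γ×c×α×i):
  T: [-2 -2 -1 -1 -1 -1  0]
  L: [ 1  1  3  0  1  2  0]
  I: [ 0  0  0  0  0  0  1]
Echelon form has 3 nonzero rows (pivots: g,Q,i)
7 vars − rank 3 = 4 Π groups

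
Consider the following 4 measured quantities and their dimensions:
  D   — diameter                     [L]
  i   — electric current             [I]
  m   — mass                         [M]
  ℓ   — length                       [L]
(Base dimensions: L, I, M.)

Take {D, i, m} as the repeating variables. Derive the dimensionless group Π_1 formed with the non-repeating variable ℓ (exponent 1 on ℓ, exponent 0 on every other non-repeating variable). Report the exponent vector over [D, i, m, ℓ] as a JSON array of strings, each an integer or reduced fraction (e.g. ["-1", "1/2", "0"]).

Write exponents as rows L,I,M / cols D,i,m,ℓ:
  L: [ 1  0  0  1]
  I: [ 0  1  0  0]
  M: [ 0  0  1  0]
Row reduction gives pivot columns D,i,m; rank = 3
Pivot set = {D,i,m}, free = {ℓ}
RREF:
  r0: [   1    0    0    1]
  r1: [   0    1    0    0]
  r2: [   0    0    1    0]
Fix exponent of ℓ at 1; solve each RREF row for its pivot's exponent:
  r0: exp(D) + (1)·1 = 0 ⇒ exp(D) = -1
  r1: exp(i) + (0)·1 = 0 ⇒ exp(i) = 0
  r2: exp(m) + (0)·1 = 0 ⇒ exp(m) = 0
Π_1 = D^-1 · ℓ

["-1", "0", "0", "1"]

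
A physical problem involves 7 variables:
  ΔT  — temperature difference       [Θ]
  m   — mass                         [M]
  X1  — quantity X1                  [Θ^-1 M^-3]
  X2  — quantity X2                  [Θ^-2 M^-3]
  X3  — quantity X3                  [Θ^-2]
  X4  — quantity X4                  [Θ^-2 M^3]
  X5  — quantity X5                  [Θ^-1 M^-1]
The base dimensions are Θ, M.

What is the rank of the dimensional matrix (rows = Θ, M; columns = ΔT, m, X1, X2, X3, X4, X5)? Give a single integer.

2

Exponent matrix [Θ,M] × [ΔT,m,X1,X2,X3,X4,X5]:
  Θ: [ 1  0 -1 -2 -2 -2 -1]
  M: [ 0  1 -3 -3  0  3 -1]
Row reduction gives pivot columns ΔT,m; rank = 2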